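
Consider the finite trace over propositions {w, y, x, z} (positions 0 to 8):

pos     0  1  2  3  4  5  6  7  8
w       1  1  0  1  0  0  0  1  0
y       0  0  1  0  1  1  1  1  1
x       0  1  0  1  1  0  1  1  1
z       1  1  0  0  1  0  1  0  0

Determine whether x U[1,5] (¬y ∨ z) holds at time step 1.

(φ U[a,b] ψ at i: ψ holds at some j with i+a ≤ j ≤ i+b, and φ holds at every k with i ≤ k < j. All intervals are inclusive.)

Does not hold

Need some j in [2,6] with (¬y ∨ z), and x at every k in [1,j-1].
  j=2: (¬y ∨ z) false.
  j=3: (¬y ∨ z) holds, but x fails at k=2 → not this j.
  j=4: (¬y ∨ z) holds, but x fails at k=2 → not this j.
  j=5: (¬y ∨ z) false.
  j=6: (¬y ∨ z) holds, but x fails at k=2 → not this j.
No j in the window works → until fails.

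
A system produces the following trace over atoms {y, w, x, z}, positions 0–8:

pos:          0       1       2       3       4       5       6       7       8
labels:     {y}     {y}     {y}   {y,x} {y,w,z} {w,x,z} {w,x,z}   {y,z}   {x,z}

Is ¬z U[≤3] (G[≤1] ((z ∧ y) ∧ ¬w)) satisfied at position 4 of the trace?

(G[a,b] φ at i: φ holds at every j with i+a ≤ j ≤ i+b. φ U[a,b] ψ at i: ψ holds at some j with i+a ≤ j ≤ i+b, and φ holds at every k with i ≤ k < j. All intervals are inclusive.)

Need some j in [4,7] with G[≤1] ((z ∧ y) ∧ ¬w), and ¬z at every k in [4,j-1].
  j=4: G[≤1] ((z ∧ y) ∧ ¬w) — fails at 4.
  j=5: G[≤1] ((z ∧ y) ∧ ¬w) — fails at 5.
  j=6: G[≤1] ((z ∧ y) ∧ ¬w) — fails at 6.
  j=7: G[≤1] ((z ∧ y) ∧ ¬w) — fails at 8.
No j in the window works → until fails.

No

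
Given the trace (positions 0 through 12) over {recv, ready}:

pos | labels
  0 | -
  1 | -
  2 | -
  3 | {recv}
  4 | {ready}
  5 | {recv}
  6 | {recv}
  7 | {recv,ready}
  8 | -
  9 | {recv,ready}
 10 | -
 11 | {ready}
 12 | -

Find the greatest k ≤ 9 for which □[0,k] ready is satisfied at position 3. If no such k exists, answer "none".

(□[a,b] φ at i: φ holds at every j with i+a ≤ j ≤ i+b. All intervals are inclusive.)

none

ready must hold from j=3 onward; find where it first fails.
  j=3: fails → no k works.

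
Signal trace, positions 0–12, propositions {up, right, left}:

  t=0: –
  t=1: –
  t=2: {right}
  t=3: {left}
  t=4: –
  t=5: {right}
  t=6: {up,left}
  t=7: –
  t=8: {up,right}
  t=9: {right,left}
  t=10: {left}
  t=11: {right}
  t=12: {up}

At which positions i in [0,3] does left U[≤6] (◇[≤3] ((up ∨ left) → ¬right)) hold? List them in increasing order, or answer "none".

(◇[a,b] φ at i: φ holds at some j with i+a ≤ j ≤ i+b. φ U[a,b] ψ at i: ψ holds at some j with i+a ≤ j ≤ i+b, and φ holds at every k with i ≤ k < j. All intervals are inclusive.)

0, 1, 2, 3

Evaluate at each i in [0,3]:
  i=0: ✓ (rhs at j=0)
  i=1: ✓ (rhs at j=1)
  i=2: ✓ (rhs at j=2)
  i=3: ✓ (rhs at j=3)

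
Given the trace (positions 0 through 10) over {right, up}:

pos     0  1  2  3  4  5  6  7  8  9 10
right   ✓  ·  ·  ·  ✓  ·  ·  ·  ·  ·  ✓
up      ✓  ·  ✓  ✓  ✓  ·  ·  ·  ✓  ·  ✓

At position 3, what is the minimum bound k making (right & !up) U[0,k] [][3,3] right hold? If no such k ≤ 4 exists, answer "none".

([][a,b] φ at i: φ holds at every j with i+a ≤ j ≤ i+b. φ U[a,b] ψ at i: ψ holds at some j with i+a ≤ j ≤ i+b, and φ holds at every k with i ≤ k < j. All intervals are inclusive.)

none

Need earliest j ≥ 3 with [][3,3] right, and (right & !up) at every k in [3,j-1].
  j=3: rhs fails.
  j=4: rhs fails.
  j=5: rhs fails.
  j=6: rhs fails.
  j=7: rhs holds but lhs fails at k=3.
No witness within the range → none.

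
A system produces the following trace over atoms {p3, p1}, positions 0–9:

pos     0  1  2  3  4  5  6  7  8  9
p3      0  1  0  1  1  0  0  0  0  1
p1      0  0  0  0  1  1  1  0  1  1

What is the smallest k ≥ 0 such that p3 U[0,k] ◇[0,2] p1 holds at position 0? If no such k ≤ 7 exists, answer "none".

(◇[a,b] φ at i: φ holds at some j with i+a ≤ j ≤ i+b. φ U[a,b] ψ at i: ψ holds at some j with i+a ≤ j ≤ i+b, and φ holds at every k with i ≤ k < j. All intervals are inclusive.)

Need earliest j ≥ 0 with ◇[0,2] p1, and p3 at every k in [0,j-1].
  j=0: rhs fails.
  j=1: rhs fails.
  j=2: rhs holds but lhs fails at k=0.
  j=3: rhs holds but lhs fails at k=0.
  j=4: rhs holds but lhs fails at k=0.
  j=5: rhs holds but lhs fails at k=0.
  j=6: rhs holds but lhs fails at k=0.
  j=7: rhs holds but lhs fails at k=0.
No witness within the range → none.

none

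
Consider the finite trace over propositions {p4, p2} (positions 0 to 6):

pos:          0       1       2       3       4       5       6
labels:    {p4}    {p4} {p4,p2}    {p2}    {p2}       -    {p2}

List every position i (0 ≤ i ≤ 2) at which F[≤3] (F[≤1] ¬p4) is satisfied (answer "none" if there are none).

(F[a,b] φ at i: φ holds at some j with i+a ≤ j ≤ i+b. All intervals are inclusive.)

Evaluate at each i in [0,2]:
  i=0: ✓ (witness j=2)
  i=1: ✓ (witness j=2)
  i=2: ✓ (witness j=2)

0, 1, 2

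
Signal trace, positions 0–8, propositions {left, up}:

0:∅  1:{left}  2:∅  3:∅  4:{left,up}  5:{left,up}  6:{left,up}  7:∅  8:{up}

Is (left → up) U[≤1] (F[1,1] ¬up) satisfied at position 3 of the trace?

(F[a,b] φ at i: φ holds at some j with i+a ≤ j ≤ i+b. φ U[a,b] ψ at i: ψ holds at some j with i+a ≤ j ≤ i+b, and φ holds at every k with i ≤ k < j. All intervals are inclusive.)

No

Need some j in [3,4] with F[1,1] ¬up, and (left → up) at every k in [3,j-1].
  j=3: F[1,1] ¬up — fails (none in [4,4]).
  j=4: F[1,1] ¬up — fails (none in [5,5]).
No j in the window works → until fails.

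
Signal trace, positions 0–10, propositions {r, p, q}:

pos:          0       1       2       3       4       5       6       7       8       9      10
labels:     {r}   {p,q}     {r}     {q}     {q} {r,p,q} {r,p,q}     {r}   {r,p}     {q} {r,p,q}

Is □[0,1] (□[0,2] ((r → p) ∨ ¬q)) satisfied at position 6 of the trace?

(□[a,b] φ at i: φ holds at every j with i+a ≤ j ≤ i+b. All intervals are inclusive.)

Yes

Check □[0,2] ((r → p) ∨ ¬q) at every j in [6,7]:
  j=6: holds on [6,8]
  j=7: holds on [7,9]
All positions satisfy it → formula holds.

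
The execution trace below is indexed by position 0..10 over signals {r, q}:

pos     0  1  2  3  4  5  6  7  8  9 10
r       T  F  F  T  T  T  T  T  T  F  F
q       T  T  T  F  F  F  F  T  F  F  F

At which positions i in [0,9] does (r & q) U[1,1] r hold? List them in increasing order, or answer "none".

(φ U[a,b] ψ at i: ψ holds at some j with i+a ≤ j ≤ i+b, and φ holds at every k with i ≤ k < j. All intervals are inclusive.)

7

Evaluate at each i in [0,9]:
  i=0: ✗ (no rhs in [1,1])
  i=1: ✗ (no rhs in [2,2])
  i=2: ✗ (lhs fails at k=2 before rhs at j=3)
  i=3: ✗ (lhs fails at k=3 before rhs at j=4)
  i=4: ✗ (lhs fails at k=4 before rhs at j=5)
  i=5: ✗ (lhs fails at k=5 before rhs at j=6)
  i=6: ✗ (lhs fails at k=6 before rhs at j=7)
  i=7: ✓ (rhs at j=8; lhs holds on [7,7])
  i=8: ✗ (no rhs in [9,9])
  i=9: ✗ (no rhs in [10,10])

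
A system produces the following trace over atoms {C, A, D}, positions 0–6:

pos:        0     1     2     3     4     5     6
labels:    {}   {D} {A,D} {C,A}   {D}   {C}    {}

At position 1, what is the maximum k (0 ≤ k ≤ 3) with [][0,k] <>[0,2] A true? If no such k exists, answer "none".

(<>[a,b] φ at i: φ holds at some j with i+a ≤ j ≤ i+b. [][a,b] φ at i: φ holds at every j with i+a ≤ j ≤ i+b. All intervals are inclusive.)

2

<>[0,2] A must hold from j=1 onward; find where it first fails.
  j=1: holds
  j=2: holds
  j=3: holds
  j=4: fails
Holds on [1,3], so largest k = 2.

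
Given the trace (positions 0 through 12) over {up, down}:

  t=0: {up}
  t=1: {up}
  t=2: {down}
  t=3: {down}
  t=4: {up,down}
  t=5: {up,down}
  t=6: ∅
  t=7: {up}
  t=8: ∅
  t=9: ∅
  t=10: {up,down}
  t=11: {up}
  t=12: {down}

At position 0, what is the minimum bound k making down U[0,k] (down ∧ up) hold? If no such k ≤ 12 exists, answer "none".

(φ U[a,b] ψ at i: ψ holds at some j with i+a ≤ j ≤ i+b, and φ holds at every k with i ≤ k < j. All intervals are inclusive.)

Need earliest j ≥ 0 with (down ∧ up), and down at every k in [0,j-1].
  j=0: rhs fails.
  j=1: rhs fails.
  j=2: rhs fails.
  j=3: rhs fails.
  j=4: rhs holds but lhs fails at k=0.
  j=5: rhs holds but lhs fails at k=0.
  j=6: rhs fails.
  j=7: rhs fails.
  j=8: rhs fails.
  j=9: rhs fails.
  j=10: rhs holds but lhs fails at k=0.
  j=11: rhs fails.
  j=12: rhs fails.
No witness within the range → none.

none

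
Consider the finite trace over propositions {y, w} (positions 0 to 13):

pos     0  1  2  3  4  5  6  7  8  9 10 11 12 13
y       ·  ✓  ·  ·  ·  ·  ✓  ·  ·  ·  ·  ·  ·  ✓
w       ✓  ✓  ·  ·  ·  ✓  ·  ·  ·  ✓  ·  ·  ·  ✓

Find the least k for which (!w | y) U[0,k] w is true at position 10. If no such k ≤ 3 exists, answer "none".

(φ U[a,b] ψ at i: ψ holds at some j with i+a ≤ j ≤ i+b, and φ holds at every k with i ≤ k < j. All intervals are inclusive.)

3

Need earliest j ≥ 10 with w, and (!w | y) at every k in [10,j-1].
  j=10: rhs fails.
  j=11: rhs fails.
  j=12: rhs fails.
  j=13: rhs holds; lhs holds on [10,12]. k = 3.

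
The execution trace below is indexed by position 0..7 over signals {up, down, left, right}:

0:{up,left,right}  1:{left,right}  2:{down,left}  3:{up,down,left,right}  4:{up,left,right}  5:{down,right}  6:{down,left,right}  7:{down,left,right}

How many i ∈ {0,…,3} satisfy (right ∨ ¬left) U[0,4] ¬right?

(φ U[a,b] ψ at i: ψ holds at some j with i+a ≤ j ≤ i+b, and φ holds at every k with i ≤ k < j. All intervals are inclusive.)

Evaluate at each i in [0,3]:
  i=0: ✓ (rhs at j=2; lhs holds on [0,1])
  i=1: ✓ (rhs at j=2; lhs holds on [1,1])
  i=2: ✓ (rhs at j=2)
  i=3: ✗ (no rhs in [3,7])
Positions where it holds: {0, 1, 2} → 3.

3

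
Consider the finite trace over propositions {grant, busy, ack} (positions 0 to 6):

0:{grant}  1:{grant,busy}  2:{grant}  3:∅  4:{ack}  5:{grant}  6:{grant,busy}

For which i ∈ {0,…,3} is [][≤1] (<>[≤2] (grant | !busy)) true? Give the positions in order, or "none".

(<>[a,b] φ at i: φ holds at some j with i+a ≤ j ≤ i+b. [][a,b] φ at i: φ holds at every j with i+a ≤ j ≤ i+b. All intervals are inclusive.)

Evaluate at each i in [0,3]:
  i=0: ✓ (all of [0,1])
  i=1: ✓ (all of [1,2])
  i=2: ✓ (all of [2,3])
  i=3: ✓ (all of [3,4])

0, 1, 2, 3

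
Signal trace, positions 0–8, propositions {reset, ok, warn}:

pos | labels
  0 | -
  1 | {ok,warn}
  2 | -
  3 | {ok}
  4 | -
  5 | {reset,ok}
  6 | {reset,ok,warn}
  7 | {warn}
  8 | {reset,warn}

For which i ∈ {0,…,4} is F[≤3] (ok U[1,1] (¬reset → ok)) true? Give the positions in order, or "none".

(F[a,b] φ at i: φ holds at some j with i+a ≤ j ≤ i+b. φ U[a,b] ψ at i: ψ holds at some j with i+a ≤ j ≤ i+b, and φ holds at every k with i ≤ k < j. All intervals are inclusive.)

2, 3, 4

Evaluate at each i in [0,4]:
  i=0: ✗ (none in [0,3])
  i=1: ✗ (none in [1,4])
  i=2: ✓ (witness j=5)
  i=3: ✓ (witness j=5)
  i=4: ✓ (witness j=5)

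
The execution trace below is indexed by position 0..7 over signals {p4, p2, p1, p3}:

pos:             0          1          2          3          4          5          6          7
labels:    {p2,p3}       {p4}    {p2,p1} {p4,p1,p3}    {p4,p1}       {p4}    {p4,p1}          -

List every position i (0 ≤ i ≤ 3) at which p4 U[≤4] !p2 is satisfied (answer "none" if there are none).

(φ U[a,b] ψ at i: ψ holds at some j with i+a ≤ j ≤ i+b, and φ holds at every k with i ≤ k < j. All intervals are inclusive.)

1, 3

Evaluate at each i in [0,3]:
  i=0: ✗ (lhs fails at k=0 before rhs at j=1)
  i=1: ✓ (rhs at j=1)
  i=2: ✗ (lhs fails at k=2 before rhs at j=3)
  i=3: ✓ (rhs at j=3)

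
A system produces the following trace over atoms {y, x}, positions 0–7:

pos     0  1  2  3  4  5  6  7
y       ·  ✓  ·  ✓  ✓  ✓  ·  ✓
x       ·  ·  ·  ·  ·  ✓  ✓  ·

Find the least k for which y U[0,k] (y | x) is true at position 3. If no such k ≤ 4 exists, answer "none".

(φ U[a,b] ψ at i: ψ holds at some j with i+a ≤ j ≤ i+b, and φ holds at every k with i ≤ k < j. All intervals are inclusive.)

0

Need earliest j ≥ 3 with (y | x), and y at every k in [3,j-1].
  j=3: rhs holds (empty prefix). k = 0.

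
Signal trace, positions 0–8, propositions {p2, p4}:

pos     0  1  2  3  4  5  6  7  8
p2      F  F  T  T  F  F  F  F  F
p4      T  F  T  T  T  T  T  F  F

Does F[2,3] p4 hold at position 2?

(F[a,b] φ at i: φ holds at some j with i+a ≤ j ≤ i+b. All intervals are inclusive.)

Check p4 at each j in [4,5]:
  j=4: true
  j=5: true
Found at j=4 → formula holds.

True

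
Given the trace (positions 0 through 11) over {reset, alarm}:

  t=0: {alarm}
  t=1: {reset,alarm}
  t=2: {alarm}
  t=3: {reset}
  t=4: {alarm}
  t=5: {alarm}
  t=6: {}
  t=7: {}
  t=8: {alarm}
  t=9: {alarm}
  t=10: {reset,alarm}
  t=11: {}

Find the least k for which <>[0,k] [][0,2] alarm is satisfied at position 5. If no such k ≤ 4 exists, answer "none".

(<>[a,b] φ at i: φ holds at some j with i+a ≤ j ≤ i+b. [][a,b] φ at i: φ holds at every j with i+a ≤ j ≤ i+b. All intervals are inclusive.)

3

Scan j = 5,6,… for [][0,2] alarm:
  j=5: fails
  j=6: fails
  j=7: fails
  j=8: holds
First hit at j=8, so smallest k = 8-5 = 3.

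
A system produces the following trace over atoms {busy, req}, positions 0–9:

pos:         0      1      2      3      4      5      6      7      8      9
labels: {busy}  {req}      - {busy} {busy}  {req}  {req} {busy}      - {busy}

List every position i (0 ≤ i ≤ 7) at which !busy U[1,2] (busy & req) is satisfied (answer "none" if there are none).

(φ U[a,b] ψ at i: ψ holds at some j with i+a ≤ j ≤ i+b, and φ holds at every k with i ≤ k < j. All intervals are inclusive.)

Evaluate at each i in [0,7]:
  i=0: ✗ (no rhs in [1,2])
  i=1: ✗ (no rhs in [2,3])
  i=2: ✗ (no rhs in [3,4])
  i=3: ✗ (no rhs in [4,5])
  i=4: ✗ (no rhs in [5,6])
  i=5: ✗ (no rhs in [6,7])
  i=6: ✗ (no rhs in [7,8])
  i=7: ✗ (no rhs in [8,9])

none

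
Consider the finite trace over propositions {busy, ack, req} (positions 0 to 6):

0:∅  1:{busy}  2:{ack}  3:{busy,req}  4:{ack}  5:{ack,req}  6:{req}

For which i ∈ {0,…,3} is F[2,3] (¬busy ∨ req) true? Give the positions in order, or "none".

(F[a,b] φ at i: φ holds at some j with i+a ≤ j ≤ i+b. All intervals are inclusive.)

0, 1, 2, 3

Evaluate at each i in [0,3]:
  i=0: ✓ (witness j=2)
  i=1: ✓ (witness j=3)
  i=2: ✓ (witness j=4)
  i=3: ✓ (witness j=5)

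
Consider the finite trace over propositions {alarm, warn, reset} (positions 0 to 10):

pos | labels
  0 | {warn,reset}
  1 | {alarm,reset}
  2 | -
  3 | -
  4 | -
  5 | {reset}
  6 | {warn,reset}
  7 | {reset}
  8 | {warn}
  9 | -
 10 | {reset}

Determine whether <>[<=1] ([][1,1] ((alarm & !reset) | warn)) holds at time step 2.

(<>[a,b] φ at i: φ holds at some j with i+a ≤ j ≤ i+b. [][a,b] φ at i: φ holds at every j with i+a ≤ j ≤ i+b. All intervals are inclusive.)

No

Check [][1,1] ((alarm & !reset) | warn) at each j in [2,3]:
  j=2: fails at 3
  j=3: fails at 4
No position in the window satisfies it → formula fails.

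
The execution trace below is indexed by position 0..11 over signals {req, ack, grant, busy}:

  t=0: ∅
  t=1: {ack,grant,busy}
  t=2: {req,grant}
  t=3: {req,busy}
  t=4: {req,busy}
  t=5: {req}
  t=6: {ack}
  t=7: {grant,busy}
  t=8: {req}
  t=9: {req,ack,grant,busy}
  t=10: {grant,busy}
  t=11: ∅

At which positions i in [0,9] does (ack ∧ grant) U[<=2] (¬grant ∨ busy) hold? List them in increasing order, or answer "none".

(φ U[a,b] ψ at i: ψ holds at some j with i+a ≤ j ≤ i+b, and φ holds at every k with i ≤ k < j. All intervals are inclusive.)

0, 1, 3, 4, 5, 6, 7, 8, 9

Evaluate at each i in [0,9]:
  i=0: ✓ (rhs at j=0)
  i=1: ✓ (rhs at j=1)
  i=2: ✗ (lhs fails at k=2 before rhs at j=3)
  i=3: ✓ (rhs at j=3)
  i=4: ✓ (rhs at j=4)
  i=5: ✓ (rhs at j=5)
  i=6: ✓ (rhs at j=6)
  i=7: ✓ (rhs at j=7)
  i=8: ✓ (rhs at j=8)
  i=9: ✓ (rhs at j=9)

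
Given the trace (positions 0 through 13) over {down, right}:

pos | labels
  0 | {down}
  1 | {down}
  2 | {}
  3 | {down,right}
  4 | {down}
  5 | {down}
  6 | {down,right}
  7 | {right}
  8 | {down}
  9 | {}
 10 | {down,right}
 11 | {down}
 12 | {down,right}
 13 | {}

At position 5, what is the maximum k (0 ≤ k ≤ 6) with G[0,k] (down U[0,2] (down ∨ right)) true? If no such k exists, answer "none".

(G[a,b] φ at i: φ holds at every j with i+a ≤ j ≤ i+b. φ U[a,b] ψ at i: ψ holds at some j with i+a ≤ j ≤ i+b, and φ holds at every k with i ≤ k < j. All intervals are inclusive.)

3

(down U[0,2] (down ∨ right)) must hold from j=5 onward; find where it first fails.
  j=5: holds
  j=6: holds
  j=7: holds
  j=8: holds
  j=9: fails
Holds on [5,8], so largest k = 3.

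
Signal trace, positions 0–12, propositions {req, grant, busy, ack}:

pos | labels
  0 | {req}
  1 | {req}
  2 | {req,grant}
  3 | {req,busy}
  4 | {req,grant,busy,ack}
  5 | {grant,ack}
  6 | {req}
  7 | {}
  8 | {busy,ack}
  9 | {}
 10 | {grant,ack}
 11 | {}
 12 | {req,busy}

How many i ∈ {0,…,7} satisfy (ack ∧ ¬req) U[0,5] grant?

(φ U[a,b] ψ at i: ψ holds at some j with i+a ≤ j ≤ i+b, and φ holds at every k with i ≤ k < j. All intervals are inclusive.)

3

Evaluate at each i in [0,7]:
  i=0: ✗ (lhs fails at k=0 before rhs at j=2)
  i=1: ✗ (lhs fails at k=1 before rhs at j=2)
  i=2: ✓ (rhs at j=2)
  i=3: ✗ (lhs fails at k=3 before rhs at j=4)
  i=4: ✓ (rhs at j=4)
  i=5: ✓ (rhs at j=5)
  i=6: ✗ (lhs fails at k=6 before rhs at j=10)
  i=7: ✗ (lhs fails at k=7 before rhs at j=10)
Positions where it holds: {2, 4, 5} → 3.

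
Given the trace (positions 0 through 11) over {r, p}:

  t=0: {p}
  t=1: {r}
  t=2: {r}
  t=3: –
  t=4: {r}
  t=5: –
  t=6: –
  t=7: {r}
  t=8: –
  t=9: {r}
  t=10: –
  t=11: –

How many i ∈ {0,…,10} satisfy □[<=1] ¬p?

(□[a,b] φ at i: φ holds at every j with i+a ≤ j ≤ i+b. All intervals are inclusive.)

Evaluate at each i in [0,10]:
  i=0: ✗ (fails at j=0)
  i=1: ✓ (all of [1,2])
  i=2: ✓ (all of [2,3])
  i=3: ✓ (all of [3,4])
  i=4: ✓ (all of [4,5])
  i=5: ✓ (all of [5,6])
  i=6: ✓ (all of [6,7])
  i=7: ✓ (all of [7,8])
  i=8: ✓ (all of [8,9])
  i=9: ✓ (all of [9,10])
  i=10: ✓ (all of [10,11])
Positions where it holds: {1, 2, 3, 4, 5, 6, 7, 8, 9, 10} → 10.

10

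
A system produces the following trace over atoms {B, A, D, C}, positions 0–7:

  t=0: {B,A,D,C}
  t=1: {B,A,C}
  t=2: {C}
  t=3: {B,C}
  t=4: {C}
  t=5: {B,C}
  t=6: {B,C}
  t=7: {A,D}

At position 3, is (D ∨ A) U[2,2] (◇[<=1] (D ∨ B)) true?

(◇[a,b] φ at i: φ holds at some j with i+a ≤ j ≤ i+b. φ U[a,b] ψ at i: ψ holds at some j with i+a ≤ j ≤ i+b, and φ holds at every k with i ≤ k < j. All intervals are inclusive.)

Does not hold

Need some j in [5,5] with ◇[<=1] (D ∨ B), and (D ∨ A) at every k in [3,j-1].
  j=5: ◇[<=1] (D ∨ B) holds, but (D ∨ A) fails at k=3 → not this j.
No j in the window works → until fails.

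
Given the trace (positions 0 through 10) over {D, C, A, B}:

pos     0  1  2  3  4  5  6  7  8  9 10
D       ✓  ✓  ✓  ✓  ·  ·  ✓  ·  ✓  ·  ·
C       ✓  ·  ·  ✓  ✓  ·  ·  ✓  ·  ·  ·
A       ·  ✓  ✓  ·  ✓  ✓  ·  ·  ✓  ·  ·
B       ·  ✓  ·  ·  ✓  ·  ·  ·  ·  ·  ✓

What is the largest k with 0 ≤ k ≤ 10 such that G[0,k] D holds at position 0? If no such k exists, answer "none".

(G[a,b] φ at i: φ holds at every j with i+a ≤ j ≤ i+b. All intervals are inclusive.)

D must hold from j=0 onward; find where it first fails.
  j=0: holds
  j=1: holds
  j=2: holds
  j=3: holds
  j=4: fails
Holds on [0,3], so largest k = 3.

3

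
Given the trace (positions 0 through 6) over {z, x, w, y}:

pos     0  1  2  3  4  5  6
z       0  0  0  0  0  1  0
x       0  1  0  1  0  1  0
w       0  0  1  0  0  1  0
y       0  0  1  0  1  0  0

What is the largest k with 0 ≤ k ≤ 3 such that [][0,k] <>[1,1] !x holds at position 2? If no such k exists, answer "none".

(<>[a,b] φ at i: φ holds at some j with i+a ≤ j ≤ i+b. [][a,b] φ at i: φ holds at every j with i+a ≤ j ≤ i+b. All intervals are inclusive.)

none

<>[1,1] !x must hold from j=2 onward; find where it first fails.
  j=2: fails → no k works.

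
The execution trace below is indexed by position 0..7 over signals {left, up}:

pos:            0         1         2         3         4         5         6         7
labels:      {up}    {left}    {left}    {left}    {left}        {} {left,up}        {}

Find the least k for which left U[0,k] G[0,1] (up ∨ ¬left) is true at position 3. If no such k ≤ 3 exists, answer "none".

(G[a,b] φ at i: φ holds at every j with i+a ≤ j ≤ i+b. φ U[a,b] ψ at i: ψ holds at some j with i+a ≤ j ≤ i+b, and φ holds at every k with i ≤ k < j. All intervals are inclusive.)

Need earliest j ≥ 3 with G[0,1] (up ∨ ¬left), and left at every k in [3,j-1].
  j=3: rhs fails.
  j=4: rhs fails.
  j=5: rhs holds; lhs holds on [3,4]. k = 2.

2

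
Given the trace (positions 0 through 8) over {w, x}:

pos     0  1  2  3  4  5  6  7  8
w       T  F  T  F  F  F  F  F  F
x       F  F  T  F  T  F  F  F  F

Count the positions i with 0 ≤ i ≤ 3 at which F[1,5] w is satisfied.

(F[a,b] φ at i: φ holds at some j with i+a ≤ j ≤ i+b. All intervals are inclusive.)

Evaluate at each i in [0,3]:
  i=0: ✓ (witness j=2)
  i=1: ✓ (witness j=2)
  i=2: ✗ (none in [3,7])
  i=3: ✗ (none in [4,8])
Positions where it holds: {0, 1} → 2.

2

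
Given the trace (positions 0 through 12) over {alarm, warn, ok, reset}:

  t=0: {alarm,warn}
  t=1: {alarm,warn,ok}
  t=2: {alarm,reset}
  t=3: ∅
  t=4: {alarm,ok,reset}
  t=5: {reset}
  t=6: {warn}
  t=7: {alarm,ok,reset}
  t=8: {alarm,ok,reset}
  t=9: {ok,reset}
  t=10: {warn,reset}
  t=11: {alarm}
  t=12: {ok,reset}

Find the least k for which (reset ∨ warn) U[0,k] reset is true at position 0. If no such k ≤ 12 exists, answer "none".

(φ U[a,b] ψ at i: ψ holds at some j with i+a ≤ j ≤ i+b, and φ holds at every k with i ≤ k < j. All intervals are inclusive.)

2

Need earliest j ≥ 0 with reset, and (reset ∨ warn) at every k in [0,j-1].
  j=0: rhs fails.
  j=1: rhs fails.
  j=2: rhs holds; lhs holds on [0,1]. k = 2.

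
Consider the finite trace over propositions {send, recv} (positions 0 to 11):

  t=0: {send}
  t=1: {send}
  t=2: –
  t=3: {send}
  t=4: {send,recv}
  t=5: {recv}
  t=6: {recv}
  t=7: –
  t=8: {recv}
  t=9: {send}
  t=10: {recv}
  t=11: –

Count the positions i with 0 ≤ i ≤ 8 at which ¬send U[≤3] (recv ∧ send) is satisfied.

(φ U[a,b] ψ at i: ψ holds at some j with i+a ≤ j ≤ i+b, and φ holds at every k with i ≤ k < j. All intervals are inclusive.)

1

Evaluate at each i in [0,8]:
  i=0: ✗ (no rhs in [0,3])
  i=1: ✗ (lhs fails at k=1 before rhs at j=4)
  i=2: ✗ (lhs fails at k=3 before rhs at j=4)
  i=3: ✗ (lhs fails at k=3 before rhs at j=4)
  i=4: ✓ (rhs at j=4)
  i=5: ✗ (no rhs in [5,8])
  i=6: ✗ (no rhs in [6,9])
  i=7: ✗ (no rhs in [7,10])
  i=8: ✗ (no rhs in [8,11])
Positions where it holds: {4} → 1.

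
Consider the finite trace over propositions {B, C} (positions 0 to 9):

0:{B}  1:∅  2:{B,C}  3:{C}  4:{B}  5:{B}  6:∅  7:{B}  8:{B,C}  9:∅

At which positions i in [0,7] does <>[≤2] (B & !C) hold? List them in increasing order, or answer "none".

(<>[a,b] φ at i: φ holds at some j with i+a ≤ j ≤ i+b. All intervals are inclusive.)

0, 2, 3, 4, 5, 6, 7

Evaluate at each i in [0,7]:
  i=0: ✓ (witness j=0)
  i=1: ✗ (none in [1,3])
  i=2: ✓ (witness j=4)
  i=3: ✓ (witness j=4)
  i=4: ✓ (witness j=4)
  i=5: ✓ (witness j=5)
  i=6: ✓ (witness j=7)
  i=7: ✓ (witness j=7)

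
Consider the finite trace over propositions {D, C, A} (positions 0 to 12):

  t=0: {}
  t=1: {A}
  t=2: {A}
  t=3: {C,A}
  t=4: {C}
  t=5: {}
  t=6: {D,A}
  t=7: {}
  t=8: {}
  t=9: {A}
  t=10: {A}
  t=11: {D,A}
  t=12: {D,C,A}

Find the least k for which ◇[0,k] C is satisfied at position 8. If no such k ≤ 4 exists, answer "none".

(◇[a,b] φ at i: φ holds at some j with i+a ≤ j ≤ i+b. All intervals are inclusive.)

Scan j = 8,9,… for C:
  j=8: fails
  j=9: fails
  j=10: fails
  j=11: fails
  j=12: holds
First hit at j=12, so smallest k = 12-8 = 4.

4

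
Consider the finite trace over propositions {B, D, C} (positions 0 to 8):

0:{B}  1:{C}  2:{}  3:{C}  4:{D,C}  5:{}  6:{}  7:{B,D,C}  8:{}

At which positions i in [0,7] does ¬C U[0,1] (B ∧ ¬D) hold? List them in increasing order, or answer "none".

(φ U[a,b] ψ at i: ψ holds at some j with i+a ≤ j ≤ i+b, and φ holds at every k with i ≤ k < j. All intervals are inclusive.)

0

Evaluate at each i in [0,7]:
  i=0: ✓ (rhs at j=0)
  i=1: ✗ (no rhs in [1,2])
  i=2: ✗ (no rhs in [2,3])
  i=3: ✗ (no rhs in [3,4])
  i=4: ✗ (no rhs in [4,5])
  i=5: ✗ (no rhs in [5,6])
  i=6: ✗ (no rhs in [6,7])
  i=7: ✗ (no rhs in [7,8])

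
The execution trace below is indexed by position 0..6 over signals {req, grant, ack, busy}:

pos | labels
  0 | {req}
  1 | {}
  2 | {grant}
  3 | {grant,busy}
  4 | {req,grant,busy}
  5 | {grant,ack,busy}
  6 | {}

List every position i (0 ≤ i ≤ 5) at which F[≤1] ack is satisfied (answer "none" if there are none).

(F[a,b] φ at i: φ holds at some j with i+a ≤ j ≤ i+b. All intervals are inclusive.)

4, 5

Evaluate at each i in [0,5]:
  i=0: ✗ (none in [0,1])
  i=1: ✗ (none in [1,2])
  i=2: ✗ (none in [2,3])
  i=3: ✗ (none in [3,4])
  i=4: ✓ (witness j=5)
  i=5: ✓ (witness j=5)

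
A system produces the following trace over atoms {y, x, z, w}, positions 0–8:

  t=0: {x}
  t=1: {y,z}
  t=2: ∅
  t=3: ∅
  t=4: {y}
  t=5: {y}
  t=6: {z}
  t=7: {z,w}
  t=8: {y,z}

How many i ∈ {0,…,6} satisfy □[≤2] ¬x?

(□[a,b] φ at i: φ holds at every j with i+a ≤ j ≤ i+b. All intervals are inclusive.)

6

Evaluate at each i in [0,6]:
  i=0: ✗ (fails at j=0)
  i=1: ✓ (all of [1,3])
  i=2: ✓ (all of [2,4])
  i=3: ✓ (all of [3,5])
  i=4: ✓ (all of [4,6])
  i=5: ✓ (all of [5,7])
  i=6: ✓ (all of [6,8])
Positions where it holds: {1, 2, 3, 4, 5, 6} → 6.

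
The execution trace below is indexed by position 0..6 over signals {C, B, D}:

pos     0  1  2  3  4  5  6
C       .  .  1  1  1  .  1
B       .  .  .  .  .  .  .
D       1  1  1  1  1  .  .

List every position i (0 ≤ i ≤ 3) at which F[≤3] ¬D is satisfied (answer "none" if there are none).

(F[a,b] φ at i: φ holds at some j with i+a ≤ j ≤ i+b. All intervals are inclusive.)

2, 3

Evaluate at each i in [0,3]:
  i=0: ✗ (none in [0,3])
  i=1: ✗ (none in [1,4])
  i=2: ✓ (witness j=5)
  i=3: ✓ (witness j=5)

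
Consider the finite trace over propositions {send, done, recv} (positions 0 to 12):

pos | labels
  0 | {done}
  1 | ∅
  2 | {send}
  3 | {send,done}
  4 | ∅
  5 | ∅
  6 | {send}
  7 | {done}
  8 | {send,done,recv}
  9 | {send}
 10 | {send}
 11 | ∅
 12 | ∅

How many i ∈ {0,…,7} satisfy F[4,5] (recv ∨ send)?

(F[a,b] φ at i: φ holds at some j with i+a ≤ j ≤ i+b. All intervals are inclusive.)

Evaluate at each i in [0,7]:
  i=0: ✗ (none in [4,5])
  i=1: ✓ (witness j=6)
  i=2: ✓ (witness j=6)
  i=3: ✓ (witness j=8)
  i=4: ✓ (witness j=8)
  i=5: ✓ (witness j=9)
  i=6: ✓ (witness j=10)
  i=7: ✗ (none in [11,12])
Positions where it holds: {1, 2, 3, 4, 5, 6} → 6.

6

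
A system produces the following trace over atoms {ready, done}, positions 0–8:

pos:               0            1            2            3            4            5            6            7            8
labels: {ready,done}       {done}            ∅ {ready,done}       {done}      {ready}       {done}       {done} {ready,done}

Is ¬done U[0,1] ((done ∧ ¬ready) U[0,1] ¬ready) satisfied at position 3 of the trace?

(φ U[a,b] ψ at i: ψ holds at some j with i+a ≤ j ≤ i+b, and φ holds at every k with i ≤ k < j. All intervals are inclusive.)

Does not hold

Need some j in [3,4] with ((done ∧ ¬ready) U[0,1] ¬ready), and ¬done at every k in [3,j-1].
  j=3: ((done ∧ ¬ready) U[0,1] ¬ready) — fails.
  j=4: ((done ∧ ¬ready) U[0,1] ¬ready) holds, but ¬done fails at k=3 → not this j.
No j in the window works → until fails.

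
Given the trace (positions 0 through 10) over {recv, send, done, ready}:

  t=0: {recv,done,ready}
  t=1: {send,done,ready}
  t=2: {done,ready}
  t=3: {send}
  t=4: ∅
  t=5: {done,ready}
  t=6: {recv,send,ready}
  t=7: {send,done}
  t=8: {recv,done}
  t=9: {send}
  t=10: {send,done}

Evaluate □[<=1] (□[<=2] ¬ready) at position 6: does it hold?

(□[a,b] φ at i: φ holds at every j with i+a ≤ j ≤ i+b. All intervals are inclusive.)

False

Check □[<=2] ¬ready at every j in [6,7]:
  j=6: fails at 6
  j=7: holds on [7,9]
Fails at j=6 → formula fails.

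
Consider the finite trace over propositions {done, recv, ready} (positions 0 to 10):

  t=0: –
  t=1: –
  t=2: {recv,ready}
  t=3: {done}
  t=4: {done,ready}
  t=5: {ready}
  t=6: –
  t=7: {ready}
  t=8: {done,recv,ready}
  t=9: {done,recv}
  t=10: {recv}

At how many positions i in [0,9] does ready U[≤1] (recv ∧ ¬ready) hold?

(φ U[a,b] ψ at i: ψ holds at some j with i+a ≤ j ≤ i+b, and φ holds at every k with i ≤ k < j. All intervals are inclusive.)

Evaluate at each i in [0,9]:
  i=0: ✗ (no rhs in [0,1])
  i=1: ✗ (no rhs in [1,2])
  i=2: ✗ (no rhs in [2,3])
  i=3: ✗ (no rhs in [3,4])
  i=4: ✗ (no rhs in [4,5])
  i=5: ✗ (no rhs in [5,6])
  i=6: ✗ (no rhs in [6,7])
  i=7: ✗ (no rhs in [7,8])
  i=8: ✓ (rhs at j=9; lhs holds on [8,8])
  i=9: ✓ (rhs at j=9)
Positions where it holds: {8, 9} → 2.

2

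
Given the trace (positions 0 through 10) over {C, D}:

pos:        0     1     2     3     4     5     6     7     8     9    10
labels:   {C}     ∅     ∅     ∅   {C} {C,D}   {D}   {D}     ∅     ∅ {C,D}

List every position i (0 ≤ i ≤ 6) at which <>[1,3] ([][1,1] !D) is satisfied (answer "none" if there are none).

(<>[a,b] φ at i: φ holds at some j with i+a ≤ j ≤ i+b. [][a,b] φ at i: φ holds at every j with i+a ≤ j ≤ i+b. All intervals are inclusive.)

Evaluate at each i in [0,6]:
  i=0: ✓ (witness j=1)
  i=1: ✓ (witness j=2)
  i=2: ✓ (witness j=3)
  i=3: ✗ (none in [4,6])
  i=4: ✓ (witness j=7)
  i=5: ✓ (witness j=7)
  i=6: ✓ (witness j=7)

0, 1, 2, 4, 5, 6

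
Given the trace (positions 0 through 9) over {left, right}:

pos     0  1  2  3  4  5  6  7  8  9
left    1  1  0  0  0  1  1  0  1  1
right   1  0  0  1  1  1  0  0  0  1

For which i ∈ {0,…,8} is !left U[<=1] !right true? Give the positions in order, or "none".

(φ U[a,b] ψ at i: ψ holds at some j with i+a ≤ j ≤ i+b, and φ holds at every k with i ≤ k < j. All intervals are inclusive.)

1, 2, 6, 7, 8

Evaluate at each i in [0,8]:
  i=0: ✗ (lhs fails at k=0 before rhs at j=1)
  i=1: ✓ (rhs at j=1)
  i=2: ✓ (rhs at j=2)
  i=3: ✗ (no rhs in [3,4])
  i=4: ✗ (no rhs in [4,5])
  i=5: ✗ (lhs fails at k=5 before rhs at j=6)
  i=6: ✓ (rhs at j=6)
  i=7: ✓ (rhs at j=7)
  i=8: ✓ (rhs at j=8)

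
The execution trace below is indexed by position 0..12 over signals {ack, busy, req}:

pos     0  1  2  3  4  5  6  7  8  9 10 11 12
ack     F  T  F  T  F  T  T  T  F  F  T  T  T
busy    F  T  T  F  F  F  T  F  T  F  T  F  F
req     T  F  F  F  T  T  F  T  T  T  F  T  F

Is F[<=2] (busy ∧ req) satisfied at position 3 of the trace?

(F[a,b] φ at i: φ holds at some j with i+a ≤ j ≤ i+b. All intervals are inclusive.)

Check (busy ∧ req) at each j in [3,5]:
  j=3: false
  j=4: false
  j=5: false
No position in the window satisfies it → formula fails.

False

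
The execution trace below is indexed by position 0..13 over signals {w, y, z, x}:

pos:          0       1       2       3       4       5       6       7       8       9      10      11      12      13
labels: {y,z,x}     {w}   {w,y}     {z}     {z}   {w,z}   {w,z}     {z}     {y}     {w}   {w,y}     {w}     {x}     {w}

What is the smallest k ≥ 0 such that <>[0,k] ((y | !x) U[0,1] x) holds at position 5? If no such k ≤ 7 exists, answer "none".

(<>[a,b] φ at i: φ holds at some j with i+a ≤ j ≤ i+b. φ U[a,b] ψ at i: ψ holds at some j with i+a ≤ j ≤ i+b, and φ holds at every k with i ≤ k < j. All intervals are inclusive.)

Scan j = 5,6,… for ((y | !x) U[0,1] x):
  j=5: fails
  j=6: fails
  j=7: fails
  j=8: fails
  j=9: fails
  j=10: fails
  j=11: holds
First hit at j=11, so smallest k = 11-5 = 6.

6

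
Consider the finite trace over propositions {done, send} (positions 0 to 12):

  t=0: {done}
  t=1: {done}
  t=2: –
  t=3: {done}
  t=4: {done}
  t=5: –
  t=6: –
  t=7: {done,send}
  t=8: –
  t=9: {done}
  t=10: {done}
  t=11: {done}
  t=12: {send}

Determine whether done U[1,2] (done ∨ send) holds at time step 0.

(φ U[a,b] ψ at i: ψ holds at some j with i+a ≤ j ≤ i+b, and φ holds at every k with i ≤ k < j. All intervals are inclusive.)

Holds

Need some j in [1,2] with (done ∨ send), and done at every k in [0,j-1].
  j=1: (done ∨ send) holds; done holds at every k in [0,0] → satisfied.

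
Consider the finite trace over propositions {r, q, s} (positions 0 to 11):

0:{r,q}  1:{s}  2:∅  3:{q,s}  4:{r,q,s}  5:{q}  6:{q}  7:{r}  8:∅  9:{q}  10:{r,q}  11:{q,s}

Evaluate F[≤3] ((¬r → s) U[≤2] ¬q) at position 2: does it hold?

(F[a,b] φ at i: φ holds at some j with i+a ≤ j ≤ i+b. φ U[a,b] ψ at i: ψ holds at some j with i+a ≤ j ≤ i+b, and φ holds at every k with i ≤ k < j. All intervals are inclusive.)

Check ((¬r → s) U[≤2] ¬q) at each j in [2,5]:
  j=2: holds
  j=3: fails
  j=4: fails
  j=5: fails
Found at j=2 → formula holds.

Holds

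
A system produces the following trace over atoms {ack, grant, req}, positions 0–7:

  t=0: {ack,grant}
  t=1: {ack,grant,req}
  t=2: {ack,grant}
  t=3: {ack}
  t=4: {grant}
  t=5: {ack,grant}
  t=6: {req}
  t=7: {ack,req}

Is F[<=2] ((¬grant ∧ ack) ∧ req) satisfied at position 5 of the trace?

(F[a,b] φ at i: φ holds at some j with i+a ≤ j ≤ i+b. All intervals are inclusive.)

Yes

Check ((¬grant ∧ ack) ∧ req) at each j in [5,7]:
  j=5: false
  j=6: false
  j=7: true
Found at j=7 → formula holds.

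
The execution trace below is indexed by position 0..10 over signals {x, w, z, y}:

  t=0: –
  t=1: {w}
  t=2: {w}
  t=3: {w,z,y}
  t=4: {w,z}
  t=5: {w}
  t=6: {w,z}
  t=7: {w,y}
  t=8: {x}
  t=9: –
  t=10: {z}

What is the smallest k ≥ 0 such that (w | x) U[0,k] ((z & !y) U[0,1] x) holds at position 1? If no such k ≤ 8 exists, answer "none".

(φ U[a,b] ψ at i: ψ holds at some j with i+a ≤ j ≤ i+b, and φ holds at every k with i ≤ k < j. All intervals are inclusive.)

7

Need earliest j ≥ 1 with ((z & !y) U[0,1] x), and (w | x) at every k in [1,j-1].
  j=1: rhs fails.
  j=2: rhs fails.
  j=3: rhs fails.
  j=4: rhs fails.
  j=5: rhs fails.
  j=6: rhs fails.
  j=7: rhs fails.
  j=8: rhs holds; lhs holds on [1,7]. k = 7.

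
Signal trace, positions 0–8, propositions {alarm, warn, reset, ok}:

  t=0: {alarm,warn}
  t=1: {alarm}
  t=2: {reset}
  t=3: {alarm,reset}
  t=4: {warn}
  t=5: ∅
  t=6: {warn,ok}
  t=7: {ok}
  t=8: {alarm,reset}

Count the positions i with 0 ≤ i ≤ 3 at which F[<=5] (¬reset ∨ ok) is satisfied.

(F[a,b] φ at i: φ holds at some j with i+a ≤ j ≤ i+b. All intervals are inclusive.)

Evaluate at each i in [0,3]:
  i=0: ✓ (witness j=0)
  i=1: ✓ (witness j=1)
  i=2: ✓ (witness j=4)
  i=3: ✓ (witness j=4)
Positions where it holds: {0, 1, 2, 3} → 4.

4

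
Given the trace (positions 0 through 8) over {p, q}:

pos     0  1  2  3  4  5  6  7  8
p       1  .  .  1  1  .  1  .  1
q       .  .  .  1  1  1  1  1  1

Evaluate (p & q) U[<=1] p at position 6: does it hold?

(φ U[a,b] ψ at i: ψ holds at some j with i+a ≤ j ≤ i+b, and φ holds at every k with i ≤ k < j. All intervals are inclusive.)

True

Need some j in [6,7] with p, and (p & q) at every k in [6,j-1].
  j=6: p holds; no prefix to check → satisfied.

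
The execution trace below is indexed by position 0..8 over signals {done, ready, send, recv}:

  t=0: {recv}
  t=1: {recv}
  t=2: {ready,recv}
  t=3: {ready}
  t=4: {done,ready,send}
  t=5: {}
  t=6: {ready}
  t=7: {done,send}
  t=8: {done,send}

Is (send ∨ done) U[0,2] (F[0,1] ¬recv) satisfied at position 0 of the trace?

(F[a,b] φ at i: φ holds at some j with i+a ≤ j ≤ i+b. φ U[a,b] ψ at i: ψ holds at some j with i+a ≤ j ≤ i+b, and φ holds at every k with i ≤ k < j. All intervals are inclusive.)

Need some j in [0,2] with F[0,1] ¬recv, and (send ∨ done) at every k in [0,j-1].
  j=0: F[0,1] ¬recv — fails (none in [0,1]).
  j=1: F[0,1] ¬recv — fails (none in [1,2]).
  j=2: F[0,1] ¬recv holds, but (send ∨ done) fails at k=0 → not this j.
No j in the window works → until fails.

Does not hold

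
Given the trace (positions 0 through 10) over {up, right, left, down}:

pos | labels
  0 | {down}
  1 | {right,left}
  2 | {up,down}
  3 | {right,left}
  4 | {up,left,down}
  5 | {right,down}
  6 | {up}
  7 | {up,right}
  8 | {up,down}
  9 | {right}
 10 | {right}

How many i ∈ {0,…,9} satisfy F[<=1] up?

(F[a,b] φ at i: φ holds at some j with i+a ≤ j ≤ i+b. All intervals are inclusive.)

Evaluate at each i in [0,9]:
  i=0: ✗ (none in [0,1])
  i=1: ✓ (witness j=2)
  i=2: ✓ (witness j=2)
  i=3: ✓ (witness j=4)
  i=4: ✓ (witness j=4)
  i=5: ✓ (witness j=6)
  i=6: ✓ (witness j=6)
  i=7: ✓ (witness j=7)
  i=8: ✓ (witness j=8)
  i=9: ✗ (none in [9,10])
Positions where it holds: {1, 2, 3, 4, 5, 6, 7, 8} → 8.

8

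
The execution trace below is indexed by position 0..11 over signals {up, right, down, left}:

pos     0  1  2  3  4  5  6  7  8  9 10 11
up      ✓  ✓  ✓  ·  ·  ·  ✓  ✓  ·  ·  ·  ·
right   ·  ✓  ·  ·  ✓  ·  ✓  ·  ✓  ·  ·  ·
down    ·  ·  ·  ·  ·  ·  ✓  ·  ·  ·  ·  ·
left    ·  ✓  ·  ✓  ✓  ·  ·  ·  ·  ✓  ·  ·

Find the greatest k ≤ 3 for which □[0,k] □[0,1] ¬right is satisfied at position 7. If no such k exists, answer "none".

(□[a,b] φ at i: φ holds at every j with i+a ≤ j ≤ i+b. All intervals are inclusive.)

none

□[0,1] ¬right must hold from j=7 onward; find where it first fails.
  j=7: fails → no k works.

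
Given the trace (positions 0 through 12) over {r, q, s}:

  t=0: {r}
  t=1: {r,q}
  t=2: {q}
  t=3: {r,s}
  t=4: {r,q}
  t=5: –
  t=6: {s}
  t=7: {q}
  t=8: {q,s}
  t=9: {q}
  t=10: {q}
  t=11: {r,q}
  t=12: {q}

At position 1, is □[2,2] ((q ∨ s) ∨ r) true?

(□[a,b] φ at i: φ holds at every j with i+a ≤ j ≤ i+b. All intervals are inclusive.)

Check ((q ∨ s) ∨ r) at every j in [3,3]:
  j=3: true
All positions satisfy it → formula holds.

True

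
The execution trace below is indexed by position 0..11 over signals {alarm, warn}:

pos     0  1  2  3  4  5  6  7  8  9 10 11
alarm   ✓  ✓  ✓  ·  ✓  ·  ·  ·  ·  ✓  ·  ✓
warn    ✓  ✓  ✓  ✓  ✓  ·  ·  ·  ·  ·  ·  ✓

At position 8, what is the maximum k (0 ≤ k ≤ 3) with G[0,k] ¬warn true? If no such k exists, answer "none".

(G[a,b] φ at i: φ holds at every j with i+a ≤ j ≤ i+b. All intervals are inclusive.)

¬warn must hold from j=8 onward; find where it first fails.
  j=8: holds
  j=9: holds
  j=10: holds
  j=11: fails
Holds on [8,10], so largest k = 2.

2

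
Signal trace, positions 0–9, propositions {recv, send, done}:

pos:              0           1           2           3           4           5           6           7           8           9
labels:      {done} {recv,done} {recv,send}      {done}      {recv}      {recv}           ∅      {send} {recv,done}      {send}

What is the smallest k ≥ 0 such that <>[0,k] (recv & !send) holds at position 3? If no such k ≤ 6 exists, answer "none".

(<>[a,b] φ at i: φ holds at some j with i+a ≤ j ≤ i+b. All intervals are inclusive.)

Scan j = 3,4,… for (recv & !send):
  j=3: fails
  j=4: holds
First hit at j=4, so smallest k = 4-3 = 1.

1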